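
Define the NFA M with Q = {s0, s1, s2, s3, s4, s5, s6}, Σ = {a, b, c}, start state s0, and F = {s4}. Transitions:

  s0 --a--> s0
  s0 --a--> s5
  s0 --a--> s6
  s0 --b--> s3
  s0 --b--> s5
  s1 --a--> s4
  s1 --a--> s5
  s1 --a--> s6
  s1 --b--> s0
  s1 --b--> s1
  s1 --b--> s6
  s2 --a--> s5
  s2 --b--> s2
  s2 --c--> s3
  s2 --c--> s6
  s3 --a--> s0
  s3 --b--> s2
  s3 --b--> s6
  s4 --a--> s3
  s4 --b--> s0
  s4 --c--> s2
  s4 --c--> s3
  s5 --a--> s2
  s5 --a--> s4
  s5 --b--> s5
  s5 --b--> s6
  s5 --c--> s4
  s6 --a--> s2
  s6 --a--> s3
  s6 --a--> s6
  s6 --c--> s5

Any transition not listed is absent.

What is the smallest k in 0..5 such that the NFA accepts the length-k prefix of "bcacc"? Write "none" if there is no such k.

Start in {s0}.
Read 'b': s0→{s3, s5}; now {s3, s5}.
Read 'c': s3→∅, s5→{s4}; now {s4}.
None of the earlier sets intersect F, but {s4} does.

2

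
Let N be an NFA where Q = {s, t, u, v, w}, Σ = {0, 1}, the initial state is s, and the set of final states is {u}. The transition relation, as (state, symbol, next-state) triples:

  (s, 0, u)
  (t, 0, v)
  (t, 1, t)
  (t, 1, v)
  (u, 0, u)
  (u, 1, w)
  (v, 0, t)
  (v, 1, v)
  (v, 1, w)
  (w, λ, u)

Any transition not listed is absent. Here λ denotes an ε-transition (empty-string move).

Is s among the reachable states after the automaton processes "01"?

Start in {s}.
Read '0': s→{u}; now {u}.
Read '1': u→{w}; union {w}; ε-closure = {u, w}.
State s is not in {u, w}.

No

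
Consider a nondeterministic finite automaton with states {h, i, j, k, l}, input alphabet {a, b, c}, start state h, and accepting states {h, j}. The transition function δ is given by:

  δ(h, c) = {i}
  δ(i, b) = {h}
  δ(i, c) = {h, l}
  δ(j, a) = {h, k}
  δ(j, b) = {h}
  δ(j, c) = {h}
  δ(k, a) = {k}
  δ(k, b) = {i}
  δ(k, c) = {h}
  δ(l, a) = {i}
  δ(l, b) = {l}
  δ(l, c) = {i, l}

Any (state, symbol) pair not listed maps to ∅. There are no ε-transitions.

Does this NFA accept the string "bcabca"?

Start in {h}.
Read 'b': h→∅; now ∅.
The set is empty and remains empty for the remaining 5 symbols.
The final set ∅ contains no accepting state.

No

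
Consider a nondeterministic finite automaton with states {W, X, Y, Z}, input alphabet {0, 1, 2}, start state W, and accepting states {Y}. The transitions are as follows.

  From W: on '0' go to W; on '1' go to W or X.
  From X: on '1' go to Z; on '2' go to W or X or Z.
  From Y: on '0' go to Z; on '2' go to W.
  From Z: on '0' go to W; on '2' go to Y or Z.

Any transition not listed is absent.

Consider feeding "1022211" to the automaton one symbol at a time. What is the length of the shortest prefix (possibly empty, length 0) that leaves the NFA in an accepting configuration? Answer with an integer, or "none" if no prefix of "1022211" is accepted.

none

Start in {W}.
Read '1': W→{W, X}; now {W, X}.
Read '0': W→{W}, X→∅; now {W}.
Read '2': W→∅; now ∅.
The set is empty and remains empty for the remaining 4 symbols.
No reachable set along the way intersects F.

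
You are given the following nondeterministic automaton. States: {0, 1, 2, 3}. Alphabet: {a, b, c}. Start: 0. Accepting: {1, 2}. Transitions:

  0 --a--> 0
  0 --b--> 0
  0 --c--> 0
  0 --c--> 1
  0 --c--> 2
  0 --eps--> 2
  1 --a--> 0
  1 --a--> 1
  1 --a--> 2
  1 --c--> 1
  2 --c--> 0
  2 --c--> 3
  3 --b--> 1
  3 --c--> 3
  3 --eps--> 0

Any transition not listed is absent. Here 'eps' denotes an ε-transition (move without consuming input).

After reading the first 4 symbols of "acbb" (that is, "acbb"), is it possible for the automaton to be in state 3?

No

Start: ε-closure({0}) = {0, 2}.
Read 'a': 0→{0}, 2→∅; union {0}; ε-closure = {0, 2}.
Read 'c': 0→{0, 1, 2}, 2→{0, 3}; now {0, 1, 2, 3}.
Read 'b': 0→{0}, 1→∅, 2→∅, 3→{1}; union {0, 1}; ε-closure = {0, 1, 2}.
Read 'b': 0→{0}, 1→∅, 2→∅; union {0}; ε-closure = {0, 2}.
State 3 is not in {0, 2}.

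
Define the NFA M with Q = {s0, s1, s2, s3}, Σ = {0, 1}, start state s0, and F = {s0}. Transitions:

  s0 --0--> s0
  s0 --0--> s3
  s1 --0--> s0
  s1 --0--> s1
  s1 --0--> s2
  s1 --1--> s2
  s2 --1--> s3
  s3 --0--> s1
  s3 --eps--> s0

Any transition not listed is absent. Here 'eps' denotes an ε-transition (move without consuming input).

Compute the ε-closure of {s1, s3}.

Begin with {s1, s3}.
ε-move s3 → s0; add s0.

{s0, s1, s3}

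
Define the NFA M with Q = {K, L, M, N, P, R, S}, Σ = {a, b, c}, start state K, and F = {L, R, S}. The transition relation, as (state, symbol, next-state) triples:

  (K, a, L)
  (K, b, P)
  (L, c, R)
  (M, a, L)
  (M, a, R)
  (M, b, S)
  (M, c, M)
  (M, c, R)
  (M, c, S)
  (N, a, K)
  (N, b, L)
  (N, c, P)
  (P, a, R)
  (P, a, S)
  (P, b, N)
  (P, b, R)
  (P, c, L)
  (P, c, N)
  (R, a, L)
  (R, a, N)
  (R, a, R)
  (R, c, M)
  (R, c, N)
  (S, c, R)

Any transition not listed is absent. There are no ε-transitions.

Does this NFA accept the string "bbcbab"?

Start in {K}.
Read 'b': K→{P}; now {P}.
Read 'b': P→{N, R}; now {N, R}.
Read 'c': N→{P}, R→{M, N}; now {M, N, P}.
Read 'b': M→{S}, N→{L}, P→{N, R}; now {L, N, R, S}.
Read 'a': L→∅, N→{K}, R→{L, N, R}, S→∅; now {K, L, N, R}.
Read 'b': K→{P}, L→∅, N→{L}, R→∅; now {L, P}.
The final set {L, P} contains the accepting state L.

Yes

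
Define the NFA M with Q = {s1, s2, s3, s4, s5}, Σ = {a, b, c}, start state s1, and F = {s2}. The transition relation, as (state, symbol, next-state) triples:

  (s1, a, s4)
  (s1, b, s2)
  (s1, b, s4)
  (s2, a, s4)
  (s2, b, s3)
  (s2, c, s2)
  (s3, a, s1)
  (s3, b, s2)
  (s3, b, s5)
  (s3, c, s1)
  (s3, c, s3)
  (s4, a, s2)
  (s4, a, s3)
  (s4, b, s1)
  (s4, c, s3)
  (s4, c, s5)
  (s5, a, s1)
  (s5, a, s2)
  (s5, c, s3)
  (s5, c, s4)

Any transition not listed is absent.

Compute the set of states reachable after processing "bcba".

Start in {s1}.
Read 'b': s1→{s2, s4}; now {s2, s4}.
Read 'c': s2→{s2}, s4→{s3, s5}; now {s2, s3, s5}.
Read 'b': s2→{s3}, s3→{s2, s5}, s5→∅; now {s2, s3, s5}.
Read 'a': s2→{s4}, s3→{s1}, s5→{s1, s2}; now {s1, s2, s4}.

{s1, s2, s4}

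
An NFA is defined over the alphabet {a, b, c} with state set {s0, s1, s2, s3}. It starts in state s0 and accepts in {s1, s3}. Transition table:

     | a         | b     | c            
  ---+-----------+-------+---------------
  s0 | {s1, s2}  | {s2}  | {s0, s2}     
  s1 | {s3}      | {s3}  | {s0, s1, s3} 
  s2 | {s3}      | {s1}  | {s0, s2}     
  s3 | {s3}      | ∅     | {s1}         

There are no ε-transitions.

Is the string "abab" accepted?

Start in {s0}.
Read 'a': {s0} → {s1, s2}.
Read 'b': {s1, s2} → {s1, s3}.
Read 'a': {s1, s3} → {s3}.
Read 'b': {s3} → ∅.
The final set ∅ contains no accepting state.

No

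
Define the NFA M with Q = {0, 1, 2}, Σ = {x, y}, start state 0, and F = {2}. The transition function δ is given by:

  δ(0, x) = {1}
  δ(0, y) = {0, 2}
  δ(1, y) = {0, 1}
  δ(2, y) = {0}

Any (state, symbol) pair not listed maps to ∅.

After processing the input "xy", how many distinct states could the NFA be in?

Start in {0}.
Read 'x': 0→{1}; now {1}.
Read 'y': 1→{0, 1}; now {0, 1}.
That set has 2 states.

2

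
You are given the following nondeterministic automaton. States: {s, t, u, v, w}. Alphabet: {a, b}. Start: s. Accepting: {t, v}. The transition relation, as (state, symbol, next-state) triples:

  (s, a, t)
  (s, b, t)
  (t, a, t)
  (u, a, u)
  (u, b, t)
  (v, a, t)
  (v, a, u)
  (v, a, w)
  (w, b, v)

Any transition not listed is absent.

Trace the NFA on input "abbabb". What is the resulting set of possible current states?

∅

Start in {s}.
Read 'a': s→{t}; now {t}.
Read 'b': t→∅; now ∅.
The set is empty and remains empty for the remaining 4 symbols.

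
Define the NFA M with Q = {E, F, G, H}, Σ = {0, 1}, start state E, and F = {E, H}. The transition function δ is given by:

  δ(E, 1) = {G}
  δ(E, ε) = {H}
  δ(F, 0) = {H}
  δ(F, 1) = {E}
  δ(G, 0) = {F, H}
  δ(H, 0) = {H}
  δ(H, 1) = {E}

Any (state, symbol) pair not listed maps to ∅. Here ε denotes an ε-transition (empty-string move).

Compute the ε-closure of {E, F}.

{E, F, H}

Begin with {E, F}.
ε-move E → H; add H.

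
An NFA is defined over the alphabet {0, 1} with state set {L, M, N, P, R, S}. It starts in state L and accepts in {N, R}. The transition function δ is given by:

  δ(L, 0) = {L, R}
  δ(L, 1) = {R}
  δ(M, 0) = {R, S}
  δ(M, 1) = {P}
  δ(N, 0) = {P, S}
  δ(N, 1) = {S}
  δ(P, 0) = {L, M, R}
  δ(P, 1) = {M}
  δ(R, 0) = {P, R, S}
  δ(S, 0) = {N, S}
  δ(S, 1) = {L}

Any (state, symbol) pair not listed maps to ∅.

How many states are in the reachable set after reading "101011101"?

0

Start in {L}.
Read '1': L→{R}; now {R}.
Read '0': R→{P, R, S}; now {P, R, S}.
Read '1': P→{M}, R→∅, S→{L}; now {L, M}.
Read '0': L→{L, R}, M→{R, S}; now {L, R, S}.
Read '1': L→{R}, R→∅, S→{L}; now {L, R}.
Read '1': L→{R}, R→∅; now {R}.
Read '1': R→∅; now ∅.
The set is empty and remains empty for the remaining 2 symbols.
That set has 0 states.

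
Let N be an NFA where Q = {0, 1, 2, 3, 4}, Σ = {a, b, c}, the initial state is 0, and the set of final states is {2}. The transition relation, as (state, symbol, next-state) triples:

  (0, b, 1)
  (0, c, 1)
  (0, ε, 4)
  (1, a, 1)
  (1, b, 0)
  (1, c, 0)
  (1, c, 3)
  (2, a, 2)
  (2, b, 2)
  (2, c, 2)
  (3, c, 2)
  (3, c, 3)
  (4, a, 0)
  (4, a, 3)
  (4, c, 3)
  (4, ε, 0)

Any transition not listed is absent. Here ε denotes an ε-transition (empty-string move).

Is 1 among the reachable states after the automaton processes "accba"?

Start: ε-closure({0}) = {0, 4}.
Read 'a': {0, 4} → {0, 3, 4}.
Read 'c': {0, 3, 4} → {1, 2, 3}.
Read 'c': {1, 2, 3} → {0, 2, 3, 4}.
Read 'b': {0, 2, 3, 4} → {1, 2}.
Read 'a': {1, 2} → {1, 2}.
State 1 is in {1, 2}.

Yes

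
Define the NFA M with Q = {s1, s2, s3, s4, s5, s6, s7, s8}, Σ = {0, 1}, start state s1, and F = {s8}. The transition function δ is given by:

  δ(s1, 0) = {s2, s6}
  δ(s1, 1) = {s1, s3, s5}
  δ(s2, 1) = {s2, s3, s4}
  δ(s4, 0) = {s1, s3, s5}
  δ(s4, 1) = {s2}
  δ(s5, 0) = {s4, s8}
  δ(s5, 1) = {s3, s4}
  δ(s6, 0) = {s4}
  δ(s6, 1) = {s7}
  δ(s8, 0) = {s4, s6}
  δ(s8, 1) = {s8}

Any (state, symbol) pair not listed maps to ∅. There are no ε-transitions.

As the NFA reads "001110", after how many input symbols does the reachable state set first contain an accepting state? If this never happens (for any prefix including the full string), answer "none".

Start in {s1}.
Read '0': s1→{s2, s6}; now {s2, s6}.
Read '0': s2→∅, s6→{s4}; now {s4}.
Read '1': s4→{s2}; now {s2}.
Read '1': s2→{s2, s3, s4}; now {s2, s3, s4}.
Read '1': s2→{s2, s3, s4}, s3→∅, s4→{s2}; now {s2, s3, s4}.
Read '0': s2→∅, s3→∅, s4→{s1, s3, s5}; now {s1, s3, s5}.
No reachable set along the way intersects F.

none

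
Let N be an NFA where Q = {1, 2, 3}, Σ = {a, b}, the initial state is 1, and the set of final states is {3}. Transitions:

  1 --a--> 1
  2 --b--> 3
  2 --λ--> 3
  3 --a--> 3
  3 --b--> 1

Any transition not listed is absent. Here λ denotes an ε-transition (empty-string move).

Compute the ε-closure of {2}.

Begin with {2}.
ε-move 2 → 3; add 3.

{2, 3}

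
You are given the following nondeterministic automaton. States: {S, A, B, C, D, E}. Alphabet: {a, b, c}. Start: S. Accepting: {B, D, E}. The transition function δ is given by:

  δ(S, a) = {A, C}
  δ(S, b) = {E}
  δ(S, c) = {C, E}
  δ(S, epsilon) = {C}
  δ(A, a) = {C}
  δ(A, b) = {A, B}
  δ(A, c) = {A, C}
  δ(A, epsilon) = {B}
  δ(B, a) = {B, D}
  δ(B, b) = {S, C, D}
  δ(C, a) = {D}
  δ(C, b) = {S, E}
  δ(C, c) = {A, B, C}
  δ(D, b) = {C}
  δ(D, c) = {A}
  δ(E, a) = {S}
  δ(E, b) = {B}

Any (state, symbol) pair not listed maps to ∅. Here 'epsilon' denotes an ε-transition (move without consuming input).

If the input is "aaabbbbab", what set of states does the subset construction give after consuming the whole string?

{S, A, B, C, D, E}

Start: ε-closure({S}) = {S, C}.
Read 'a': {S, C} → {A, B, C, D}.
Read 'a': {A, B, C, D} → {B, C, D}.
Read 'a': {B, C, D} → {B, D}.
Read 'b': {B, D} → {S, C, D}.
Read 'b': {S, C, D} → {S, C, E}.
Read 'b': {S, C, E} → {S, B, C, E}.
Read 'b': {S, B, C, E} → {S, B, C, D, E}.
Read 'a': {S, B, C, D, E} → {S, A, B, C, D}.
Read 'b': {S, A, B, C, D} → {S, A, B, C, D, E}.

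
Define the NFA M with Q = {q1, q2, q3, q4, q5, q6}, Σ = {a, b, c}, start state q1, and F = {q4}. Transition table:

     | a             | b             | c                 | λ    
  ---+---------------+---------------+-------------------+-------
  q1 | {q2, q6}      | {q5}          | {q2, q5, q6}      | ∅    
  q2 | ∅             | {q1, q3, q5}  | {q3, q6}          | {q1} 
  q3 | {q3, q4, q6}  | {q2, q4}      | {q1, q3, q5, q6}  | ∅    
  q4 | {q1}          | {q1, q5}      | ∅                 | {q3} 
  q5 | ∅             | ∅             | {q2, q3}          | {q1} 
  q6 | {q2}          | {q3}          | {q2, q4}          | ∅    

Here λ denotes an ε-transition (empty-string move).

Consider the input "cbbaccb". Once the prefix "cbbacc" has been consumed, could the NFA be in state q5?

Yes

Start in {q1}.
Read 'c': {q1} → {q1, q2, q5, q6}.
Read 'b': {q1, q2, q5, q6} → {q1, q3, q5}.
Read 'b': {q1, q3, q5} → {q1, q2, q3, q4, q5}.
Read 'a': {q1, q2, q3, q4, q5} → {q1, q2, q3, q4, q6}.
Read 'c': {q1, q2, q3, q4, q6} → {q1, q2, q3, q4, q5, q6}.
Read 'c': {q1, q2, q3, q4, q5, q6} → {q1, q2, q3, q4, q5, q6}.
State q5 is in {q1, q2, q3, q4, q5, q6}.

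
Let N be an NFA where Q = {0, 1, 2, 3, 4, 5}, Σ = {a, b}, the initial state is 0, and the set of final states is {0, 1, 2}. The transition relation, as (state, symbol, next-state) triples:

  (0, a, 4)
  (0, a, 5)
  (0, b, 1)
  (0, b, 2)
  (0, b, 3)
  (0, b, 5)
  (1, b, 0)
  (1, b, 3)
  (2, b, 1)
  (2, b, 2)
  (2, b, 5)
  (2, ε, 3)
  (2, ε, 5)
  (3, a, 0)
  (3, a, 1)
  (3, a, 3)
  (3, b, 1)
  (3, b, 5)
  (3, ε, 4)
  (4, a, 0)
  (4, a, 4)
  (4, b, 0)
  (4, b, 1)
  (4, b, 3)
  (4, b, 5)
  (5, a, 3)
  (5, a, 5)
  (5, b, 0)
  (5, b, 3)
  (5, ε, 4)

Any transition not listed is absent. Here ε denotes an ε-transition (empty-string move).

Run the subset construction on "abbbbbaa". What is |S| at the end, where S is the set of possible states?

Start in {0}.
Read 'a': {0} → {4, 5}.
Read 'b': {4, 5} → {0, 1, 3, 4, 5}.
Read 'b': {0, 1, 3, 4, 5} → {0, 1, 2, 3, 4, 5}.
Read 'b': {0, 1, 2, 3, 4, 5} → {0, 1, 2, 3, 4, 5}.
Read 'b': {0, 1, 2, 3, 4, 5} → {0, 1, 2, 3, 4, 5}.
Read 'b': {0, 1, 2, 3, 4, 5} → {0, 1, 2, 3, 4, 5}.
Read 'a': {0, 1, 2, 3, 4, 5} → {0, 1, 3, 4, 5}.
Read 'a': {0, 1, 3, 4, 5} → {0, 1, 3, 4, 5}.
That set has 5 states.

5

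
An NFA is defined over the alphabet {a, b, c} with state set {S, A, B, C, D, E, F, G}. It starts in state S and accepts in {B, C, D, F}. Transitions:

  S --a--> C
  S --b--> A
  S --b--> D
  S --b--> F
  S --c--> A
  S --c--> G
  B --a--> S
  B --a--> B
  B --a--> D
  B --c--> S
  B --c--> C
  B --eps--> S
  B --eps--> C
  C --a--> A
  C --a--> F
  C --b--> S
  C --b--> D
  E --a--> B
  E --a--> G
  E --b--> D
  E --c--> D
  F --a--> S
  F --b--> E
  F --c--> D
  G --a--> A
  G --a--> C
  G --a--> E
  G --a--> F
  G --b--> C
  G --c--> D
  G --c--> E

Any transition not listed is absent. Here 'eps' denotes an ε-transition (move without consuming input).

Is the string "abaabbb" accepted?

No

Start in {S}.
Read 'a': {S} → {C}.
Read 'b': {C} → {S, D}.
Read 'a': {S, D} → {C}.
Read 'a': {C} → {A, F}.
Read 'b': {A, F} → {E}.
Read 'b': {E} → {D}.
Read 'b': {D} → ∅.
The final set ∅ contains no accepting state.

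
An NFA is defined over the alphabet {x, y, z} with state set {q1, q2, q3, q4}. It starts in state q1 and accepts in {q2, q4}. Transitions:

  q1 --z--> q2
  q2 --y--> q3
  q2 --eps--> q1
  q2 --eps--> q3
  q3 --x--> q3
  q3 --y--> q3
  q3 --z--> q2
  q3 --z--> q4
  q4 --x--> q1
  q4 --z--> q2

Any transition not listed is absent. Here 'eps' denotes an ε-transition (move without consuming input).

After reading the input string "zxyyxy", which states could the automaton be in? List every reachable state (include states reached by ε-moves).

Start in {q1}.
Read 'z': {q1} → {q1, q2, q3}.
Read 'x': {q1, q2, q3} → {q3}.
Read 'y': {q3} → {q3}.
Read 'y': {q3} → {q3}.
Read 'x': {q3} → {q3}.
Read 'y': {q3} → {q3}.

{q3}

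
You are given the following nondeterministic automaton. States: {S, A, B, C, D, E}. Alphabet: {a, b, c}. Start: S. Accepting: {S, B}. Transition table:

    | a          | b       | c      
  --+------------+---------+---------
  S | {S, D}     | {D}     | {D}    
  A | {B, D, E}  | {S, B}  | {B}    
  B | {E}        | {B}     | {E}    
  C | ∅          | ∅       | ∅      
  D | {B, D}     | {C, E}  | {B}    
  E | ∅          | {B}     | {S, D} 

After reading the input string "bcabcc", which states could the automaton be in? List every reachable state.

Start in {S}.
Read 'b': S→{D}; now {D}.
Read 'c': D→{B}; now {B}.
Read 'a': B→{E}; now {E}.
Read 'b': E→{B}; now {B}.
Read 'c': B→{E}; now {E}.
Read 'c': E→{S, D}; now {S, D}.

{S, D}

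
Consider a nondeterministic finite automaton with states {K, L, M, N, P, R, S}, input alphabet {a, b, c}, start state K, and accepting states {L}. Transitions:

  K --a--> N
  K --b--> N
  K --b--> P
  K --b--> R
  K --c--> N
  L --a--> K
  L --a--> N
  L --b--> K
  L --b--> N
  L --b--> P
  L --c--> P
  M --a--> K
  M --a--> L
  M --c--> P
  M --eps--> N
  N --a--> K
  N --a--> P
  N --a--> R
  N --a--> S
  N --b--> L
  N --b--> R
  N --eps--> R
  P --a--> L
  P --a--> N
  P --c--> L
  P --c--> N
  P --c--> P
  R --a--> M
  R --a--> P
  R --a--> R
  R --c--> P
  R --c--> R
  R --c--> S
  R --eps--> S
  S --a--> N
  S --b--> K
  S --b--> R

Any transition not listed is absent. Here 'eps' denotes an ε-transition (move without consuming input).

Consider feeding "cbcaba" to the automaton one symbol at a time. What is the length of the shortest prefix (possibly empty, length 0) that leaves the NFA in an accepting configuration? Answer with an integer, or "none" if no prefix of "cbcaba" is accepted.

2

Start in {K}.
Read 'c': K→{N}; union {N}; ε-closure = {N, R, S}.
Read 'b': N→{L, R}, R→∅, S→{K, R}; union {K, L, R}; ε-closure = {K, L, R, S}.
None of the earlier sets intersect F, but {K, L, R, S} does.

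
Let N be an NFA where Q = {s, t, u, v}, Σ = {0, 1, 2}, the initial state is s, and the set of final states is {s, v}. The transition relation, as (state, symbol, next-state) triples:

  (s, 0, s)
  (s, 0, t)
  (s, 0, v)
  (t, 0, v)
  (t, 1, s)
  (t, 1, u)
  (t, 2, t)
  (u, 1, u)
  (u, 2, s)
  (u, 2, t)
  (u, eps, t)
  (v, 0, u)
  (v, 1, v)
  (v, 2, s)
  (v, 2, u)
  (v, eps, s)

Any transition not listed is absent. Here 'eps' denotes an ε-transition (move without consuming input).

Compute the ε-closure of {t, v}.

{s, t, v}

Begin with {t, v}.
ε-move v → s; add s.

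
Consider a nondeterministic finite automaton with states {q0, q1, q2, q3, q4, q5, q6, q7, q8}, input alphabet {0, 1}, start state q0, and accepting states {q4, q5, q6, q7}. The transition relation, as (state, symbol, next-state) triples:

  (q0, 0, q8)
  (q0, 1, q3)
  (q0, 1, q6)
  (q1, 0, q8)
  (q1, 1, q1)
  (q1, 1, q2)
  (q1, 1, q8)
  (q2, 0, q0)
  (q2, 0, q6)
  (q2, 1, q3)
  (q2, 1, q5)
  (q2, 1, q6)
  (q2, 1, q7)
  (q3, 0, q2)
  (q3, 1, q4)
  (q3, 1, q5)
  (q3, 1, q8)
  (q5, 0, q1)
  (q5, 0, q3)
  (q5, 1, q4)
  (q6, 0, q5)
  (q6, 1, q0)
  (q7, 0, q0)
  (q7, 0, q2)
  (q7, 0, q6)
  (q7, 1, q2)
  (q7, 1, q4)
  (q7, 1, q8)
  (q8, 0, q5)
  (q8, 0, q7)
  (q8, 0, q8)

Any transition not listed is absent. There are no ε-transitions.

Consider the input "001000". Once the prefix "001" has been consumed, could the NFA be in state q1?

No

Start in {q0}.
Read '0': q0→{q8}; now {q8}.
Read '0': q8→{q5, q7, q8}; now {q5, q7, q8}.
Read '1': q5→{q4}, q7→{q2, q4, q8}, q8→∅; now {q2, q4, q8}.
State q1 is not in {q2, q4, q8}.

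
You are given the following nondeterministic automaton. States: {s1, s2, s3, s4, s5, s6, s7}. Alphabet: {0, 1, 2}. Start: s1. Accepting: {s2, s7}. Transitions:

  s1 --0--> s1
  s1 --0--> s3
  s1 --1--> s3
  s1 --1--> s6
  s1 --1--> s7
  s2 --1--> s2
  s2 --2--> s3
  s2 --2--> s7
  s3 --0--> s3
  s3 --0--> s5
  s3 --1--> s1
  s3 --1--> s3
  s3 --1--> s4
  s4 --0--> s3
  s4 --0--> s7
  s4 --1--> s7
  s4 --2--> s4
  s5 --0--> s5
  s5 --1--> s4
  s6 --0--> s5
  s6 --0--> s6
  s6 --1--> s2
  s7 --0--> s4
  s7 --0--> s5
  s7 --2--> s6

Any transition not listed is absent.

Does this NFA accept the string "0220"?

No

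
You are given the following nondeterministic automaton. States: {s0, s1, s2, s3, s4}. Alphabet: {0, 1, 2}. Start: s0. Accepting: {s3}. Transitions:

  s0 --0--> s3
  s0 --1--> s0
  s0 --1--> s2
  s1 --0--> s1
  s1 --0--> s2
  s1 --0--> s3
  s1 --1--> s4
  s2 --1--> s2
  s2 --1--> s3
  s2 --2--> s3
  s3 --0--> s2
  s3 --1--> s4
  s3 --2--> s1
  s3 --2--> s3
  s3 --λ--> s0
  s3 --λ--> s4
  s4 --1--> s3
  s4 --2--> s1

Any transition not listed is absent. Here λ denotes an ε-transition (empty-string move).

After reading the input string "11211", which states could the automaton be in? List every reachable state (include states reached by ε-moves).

{s0, s2, s3, s4}

Start in {s0}.
Read '1': s0→{s0, s2}; now {s0, s2}.
Read '1': s0→{s0, s2}, s2→{s2, s3}; union {s0, s2, s3}; ε-closure = {s0, s2, s3, s4}.
Read '2': s0→∅, s2→{s3}, s3→{s1, s3}, s4→{s1}; union {s1, s3}; ε-closure = {s0, s1, s3, s4}.
Read '1': s0→{s0, s2}, s1→{s4}, s3→{s4}, s4→{s3}; now {s0, s2, s3, s4}.
Read '1': s0→{s0, s2}, s2→{s2, s3}, s3→{s4}, s4→{s3}; now {s0, s2, s3, s4}.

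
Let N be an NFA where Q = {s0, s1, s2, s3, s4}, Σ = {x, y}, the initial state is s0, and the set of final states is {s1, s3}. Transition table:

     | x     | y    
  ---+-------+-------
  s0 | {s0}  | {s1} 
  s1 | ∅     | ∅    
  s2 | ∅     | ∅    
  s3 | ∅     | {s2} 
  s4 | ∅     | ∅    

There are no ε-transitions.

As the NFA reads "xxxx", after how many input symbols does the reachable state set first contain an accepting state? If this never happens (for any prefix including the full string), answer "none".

none

Start in {s0}.
Read 'x': {s0} → {s0}.
Read 'x': {s0} → {s0}.
Read 'x': {s0} → {s0}.
Read 'x': {s0} → {s0}.
No reachable set along the way intersects F.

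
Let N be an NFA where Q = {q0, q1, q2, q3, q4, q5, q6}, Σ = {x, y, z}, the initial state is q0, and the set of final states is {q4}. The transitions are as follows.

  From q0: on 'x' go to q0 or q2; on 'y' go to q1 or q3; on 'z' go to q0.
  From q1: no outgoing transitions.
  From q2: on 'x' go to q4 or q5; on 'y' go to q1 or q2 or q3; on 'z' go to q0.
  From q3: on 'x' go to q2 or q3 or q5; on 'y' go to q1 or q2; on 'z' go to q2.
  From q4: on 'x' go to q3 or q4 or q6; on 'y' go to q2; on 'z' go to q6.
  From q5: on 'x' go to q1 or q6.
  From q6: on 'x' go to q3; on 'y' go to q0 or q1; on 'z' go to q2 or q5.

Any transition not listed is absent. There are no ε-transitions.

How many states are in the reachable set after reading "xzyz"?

Start in {q0}.
Read 'x': {q0} → {q0, q2}.
Read 'z': {q0, q2} → {q0}.
Read 'y': {q0} → {q1, q3}.
Read 'z': {q1, q3} → {q2}.
That set has 1 state.

1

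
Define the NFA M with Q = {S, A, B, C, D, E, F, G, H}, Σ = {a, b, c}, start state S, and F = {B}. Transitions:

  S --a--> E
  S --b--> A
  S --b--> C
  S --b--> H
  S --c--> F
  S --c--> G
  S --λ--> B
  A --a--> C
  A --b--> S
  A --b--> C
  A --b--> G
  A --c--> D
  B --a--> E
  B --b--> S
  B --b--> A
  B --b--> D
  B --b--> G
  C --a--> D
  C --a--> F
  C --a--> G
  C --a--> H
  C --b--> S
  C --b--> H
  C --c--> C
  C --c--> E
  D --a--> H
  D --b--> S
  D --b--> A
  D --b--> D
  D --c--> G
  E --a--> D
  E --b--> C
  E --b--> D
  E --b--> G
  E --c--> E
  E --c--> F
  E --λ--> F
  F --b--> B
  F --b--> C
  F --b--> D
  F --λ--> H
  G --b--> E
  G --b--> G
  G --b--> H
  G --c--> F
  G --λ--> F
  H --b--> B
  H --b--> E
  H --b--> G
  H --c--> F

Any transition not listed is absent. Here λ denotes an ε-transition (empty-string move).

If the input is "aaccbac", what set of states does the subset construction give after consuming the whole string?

{E, F, G, H}

Start: ε-closure({S}) = {S, B}.
Read 'a': S→{E}, B→{E}; union {E}; ε-closure = {E, F, H}.
Read 'a': E→{D}, F→∅, H→∅; now {D}.
Read 'c': D→{G}; union {G}; ε-closure = {F, G, H}.
Read 'c': F→∅, G→{F}, H→{F}; union {F}; ε-closure = {F, H}.
Read 'b': F→{B, C, D}, H→{B, E, G}; union {B, C, D, E, G}; ε-closure = {B, C, D, E, F, G, H}.
Read 'a': B→{E}, C→{D, F, G, H}, D→{H}, E→{D}, F→∅, G→∅, H→∅; now {D, E, F, G, H}.
Read 'c': D→{G}, E→{E, F}, F→∅, G→{F}, H→{F}; union {E, F, G}; ε-closure = {E, F, G, H}.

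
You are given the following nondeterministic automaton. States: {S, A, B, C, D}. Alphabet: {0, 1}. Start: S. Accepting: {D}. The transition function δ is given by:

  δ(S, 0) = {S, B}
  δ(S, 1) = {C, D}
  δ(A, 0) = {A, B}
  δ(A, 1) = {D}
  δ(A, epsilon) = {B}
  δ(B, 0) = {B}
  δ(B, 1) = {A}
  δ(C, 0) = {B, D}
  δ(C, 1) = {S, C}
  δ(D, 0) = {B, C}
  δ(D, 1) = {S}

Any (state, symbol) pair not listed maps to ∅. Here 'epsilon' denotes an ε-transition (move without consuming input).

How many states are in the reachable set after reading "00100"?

4

Start in {S}.
Read '0': {S} → {S, B}.
Read '0': {S, B} → {S, B}.
Read '1': {S, B} → {A, B, C, D}.
Read '0': {A, B, C, D} → {A, B, C, D}.
Read '0': {A, B, C, D} → {A, B, C, D}.
That set has 4 states.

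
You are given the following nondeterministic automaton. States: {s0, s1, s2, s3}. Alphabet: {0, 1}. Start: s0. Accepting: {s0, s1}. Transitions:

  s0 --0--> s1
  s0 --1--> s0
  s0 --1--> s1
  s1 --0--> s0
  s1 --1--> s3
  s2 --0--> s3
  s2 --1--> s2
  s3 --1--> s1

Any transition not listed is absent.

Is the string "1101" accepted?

Start in {s0}.
Read '1': {s0} → {s0, s1}.
Read '1': {s0, s1} → {s0, s1, s3}.
Read '0': {s0, s1, s3} → {s0, s1}.
Read '1': {s0, s1} → {s0, s1, s3}.
The final set {s0, s1, s3} contains the accepting states s0, s1.

Yes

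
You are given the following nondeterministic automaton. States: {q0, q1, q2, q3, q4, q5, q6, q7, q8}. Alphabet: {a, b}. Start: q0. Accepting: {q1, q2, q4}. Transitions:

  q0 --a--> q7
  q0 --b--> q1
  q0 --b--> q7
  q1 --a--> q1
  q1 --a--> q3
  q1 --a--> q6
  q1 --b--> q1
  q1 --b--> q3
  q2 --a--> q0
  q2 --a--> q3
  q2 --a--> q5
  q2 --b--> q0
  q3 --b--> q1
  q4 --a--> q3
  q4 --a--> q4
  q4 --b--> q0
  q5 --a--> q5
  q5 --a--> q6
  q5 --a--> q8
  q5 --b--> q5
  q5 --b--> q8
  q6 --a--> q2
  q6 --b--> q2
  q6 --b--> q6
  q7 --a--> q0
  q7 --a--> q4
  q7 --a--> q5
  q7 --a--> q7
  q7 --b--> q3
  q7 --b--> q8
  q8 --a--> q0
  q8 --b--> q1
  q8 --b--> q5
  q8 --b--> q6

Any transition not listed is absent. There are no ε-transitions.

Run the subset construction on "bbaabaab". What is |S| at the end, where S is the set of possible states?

8

Start in {q0}.
Read 'b': {q0} → {q1, q7}.
Read 'b': {q1, q7} → {q1, q3, q8}.
Read 'a': {q1, q3, q8} → {q0, q1, q3, q6}.
Read 'a': {q0, q1, q3, q6} → {q1, q2, q3, q6, q7}.
Read 'b': {q1, q2, q3, q6, q7} → {q0, q1, q2, q3, q6, q8}.
Read 'a': {q0, q1, q2, q3, q6, q8} → {q0, q1, q2, q3, q5, q6, q7}.
Read 'a': {q0, q1, q2, q3, q5, q6, q7} → {q0, q1, q2, q3, q4, q5, q6, q7, q8}.
Read 'b': {q0, q1, q2, q3, q4, q5, q6, q7, q8} → {q0, q1, q2, q3, q5, q6, q7, q8}.
That set has 8 states.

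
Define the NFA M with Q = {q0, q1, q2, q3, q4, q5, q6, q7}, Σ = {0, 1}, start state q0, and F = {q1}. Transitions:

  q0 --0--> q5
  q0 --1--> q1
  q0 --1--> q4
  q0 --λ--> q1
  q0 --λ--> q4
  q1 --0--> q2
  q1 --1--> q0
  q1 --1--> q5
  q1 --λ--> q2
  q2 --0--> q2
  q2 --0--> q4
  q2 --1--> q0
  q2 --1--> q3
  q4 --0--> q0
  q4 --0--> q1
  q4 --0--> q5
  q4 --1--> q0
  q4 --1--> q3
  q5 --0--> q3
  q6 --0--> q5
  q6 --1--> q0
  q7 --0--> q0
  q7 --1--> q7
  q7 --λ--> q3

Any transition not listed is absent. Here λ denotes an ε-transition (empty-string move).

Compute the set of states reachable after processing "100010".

Start: ε-closure({q0}) = {q0, q1, q2, q4}.
Read '1': q0→{q1, q4}, q1→{q0, q5}, q2→{q0, q3}, q4→{q0, q3}; union {q0, q1, q3, q4, q5}; ε-closure = {q0, q1, q2, q3, q4, q5}.
Read '0': q0→{q5}, q1→{q2}, q2→{q2, q4}, q3→∅, q4→{q0, q1, q5}, q5→{q3}; now {q0, q1, q2, q3, q4, q5}.
Read '0': q0→{q5}, q1→{q2}, q2→{q2, q4}, q3→∅, q4→{q0, q1, q5}, q5→{q3}; now {q0, q1, q2, q3, q4, q5}.
Read '0': q0→{q5}, q1→{q2}, q2→{q2, q4}, q3→∅, q4→{q0, q1, q5}, q5→{q3}; now {q0, q1, q2, q3, q4, q5}.
Read '1': q0→{q1, q4}, q1→{q0, q5}, q2→{q0, q3}, q3→∅, q4→{q0, q3}, q5→∅; union {q0, q1, q3, q4, q5}; ε-closure = {q0, q1, q2, q3, q4, q5}.
Read '0': q0→{q5}, q1→{q2}, q2→{q2, q4}, q3→∅, q4→{q0, q1, q5}, q5→{q3}; now {q0, q1, q2, q3, q4, q5}.

{q0, q1, q2, q3, q4, q5}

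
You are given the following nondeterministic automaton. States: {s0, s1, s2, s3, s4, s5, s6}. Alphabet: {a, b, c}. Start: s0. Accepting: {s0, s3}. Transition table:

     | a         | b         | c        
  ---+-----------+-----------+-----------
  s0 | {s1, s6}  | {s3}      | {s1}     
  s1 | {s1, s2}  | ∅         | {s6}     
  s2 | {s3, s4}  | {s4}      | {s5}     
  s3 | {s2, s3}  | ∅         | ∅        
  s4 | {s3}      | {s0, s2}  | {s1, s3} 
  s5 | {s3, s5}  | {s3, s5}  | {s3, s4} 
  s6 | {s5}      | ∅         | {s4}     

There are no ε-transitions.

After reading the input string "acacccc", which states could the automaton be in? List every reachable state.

Start in {s0}.
Read 'a': {s0} → {s1, s6}.
Read 'c': {s1, s6} → {s4, s6}.
Read 'a': {s4, s6} → {s3, s5}.
Read 'c': {s3, s5} → {s3, s4}.
Read 'c': {s3, s4} → {s1, s3}.
Read 'c': {s1, s3} → {s6}.
Read 'c': {s6} → {s4}.

{s4}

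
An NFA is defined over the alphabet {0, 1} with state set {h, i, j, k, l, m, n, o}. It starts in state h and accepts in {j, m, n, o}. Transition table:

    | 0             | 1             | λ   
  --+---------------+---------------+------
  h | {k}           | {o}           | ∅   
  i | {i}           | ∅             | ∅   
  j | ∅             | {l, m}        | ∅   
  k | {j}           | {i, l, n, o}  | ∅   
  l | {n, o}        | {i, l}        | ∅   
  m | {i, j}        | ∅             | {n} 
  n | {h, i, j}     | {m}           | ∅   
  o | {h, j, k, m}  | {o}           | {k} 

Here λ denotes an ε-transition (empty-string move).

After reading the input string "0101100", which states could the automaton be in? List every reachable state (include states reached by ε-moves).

{h, i, j, k, m, n}

Start in {h}.
Read '0': h→{k}; now {k}.
Read '1': k→{i, l, n, o}; union {i, l, n, o}; ε-closure = {i, k, l, n, o}.
Read '0': i→{i}, k→{j}, l→{n, o}, n→{h, i, j}, o→{h, j, k, m}; now {h, i, j, k, m, n, o}.
Read '1': h→{o}, i→∅, j→{l, m}, k→{i, l, n, o}, m→∅, n→{m}, o→{o}; union {i, l, m, n, o}; ε-closure = {i, k, l, m, n, o}.
Read '1': i→∅, k→{i, l, n, o}, l→{i, l}, m→∅, n→{m}, o→{o}; union {i, l, m, n, o}; ε-closure = {i, k, l, m, n, o}.
Read '0': i→{i}, k→{j}, l→{n, o}, m→{i, j}, n→{h, i, j}, o→{h, j, k, m}; now {h, i, j, k, m, n, o}.
Read '0': h→{k}, i→{i}, j→∅, k→{j}, m→{i, j}, n→{h, i, j}, o→{h, j, k, m}; union {h, i, j, k, m}; ε-closure = {h, i, j, k, m, n}.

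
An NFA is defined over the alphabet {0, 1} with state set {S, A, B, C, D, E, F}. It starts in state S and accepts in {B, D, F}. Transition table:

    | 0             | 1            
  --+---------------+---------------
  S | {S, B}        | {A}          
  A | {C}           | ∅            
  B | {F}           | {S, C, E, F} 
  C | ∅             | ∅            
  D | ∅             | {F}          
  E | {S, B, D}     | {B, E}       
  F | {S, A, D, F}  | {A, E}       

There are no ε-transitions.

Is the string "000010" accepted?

Yes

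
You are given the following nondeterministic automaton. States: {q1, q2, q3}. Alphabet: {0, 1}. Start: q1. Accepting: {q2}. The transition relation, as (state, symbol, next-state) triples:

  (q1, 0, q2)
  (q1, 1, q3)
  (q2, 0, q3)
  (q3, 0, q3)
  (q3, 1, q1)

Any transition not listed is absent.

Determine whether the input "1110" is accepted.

No

Start in {q1}.
Read '1': q1→{q3}; now {q3}.
Read '1': q3→{q1}; now {q1}.
Read '1': q1→{q3}; now {q3}.
Read '0': q3→{q3}; now {q3}.
The final set {q3} contains no accepting state.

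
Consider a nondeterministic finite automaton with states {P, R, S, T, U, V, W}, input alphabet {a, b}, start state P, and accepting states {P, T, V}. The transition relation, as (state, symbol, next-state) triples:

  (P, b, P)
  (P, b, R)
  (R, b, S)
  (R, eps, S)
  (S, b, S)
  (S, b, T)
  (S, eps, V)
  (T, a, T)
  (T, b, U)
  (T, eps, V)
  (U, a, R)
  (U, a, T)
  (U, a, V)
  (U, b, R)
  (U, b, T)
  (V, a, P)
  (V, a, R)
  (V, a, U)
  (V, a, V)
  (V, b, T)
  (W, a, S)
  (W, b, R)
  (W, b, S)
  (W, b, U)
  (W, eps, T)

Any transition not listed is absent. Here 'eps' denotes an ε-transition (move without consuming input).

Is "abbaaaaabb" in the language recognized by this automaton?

No

Start in {P}.
Read 'a': P→∅; now ∅.
The set is empty and remains empty for the remaining 9 symbols.
The final set ∅ contains no accepting state.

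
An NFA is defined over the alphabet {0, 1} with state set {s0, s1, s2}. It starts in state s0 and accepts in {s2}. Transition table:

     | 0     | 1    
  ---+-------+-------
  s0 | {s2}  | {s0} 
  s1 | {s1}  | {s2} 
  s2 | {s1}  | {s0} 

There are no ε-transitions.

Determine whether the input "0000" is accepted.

Start in {s0}.
Read '0': {s0} → {s2}.
Read '0': {s2} → {s1}.
Read '0': {s1} → {s1}.
Read '0': {s1} → {s1}.
The final set {s1} contains no accepting state.

No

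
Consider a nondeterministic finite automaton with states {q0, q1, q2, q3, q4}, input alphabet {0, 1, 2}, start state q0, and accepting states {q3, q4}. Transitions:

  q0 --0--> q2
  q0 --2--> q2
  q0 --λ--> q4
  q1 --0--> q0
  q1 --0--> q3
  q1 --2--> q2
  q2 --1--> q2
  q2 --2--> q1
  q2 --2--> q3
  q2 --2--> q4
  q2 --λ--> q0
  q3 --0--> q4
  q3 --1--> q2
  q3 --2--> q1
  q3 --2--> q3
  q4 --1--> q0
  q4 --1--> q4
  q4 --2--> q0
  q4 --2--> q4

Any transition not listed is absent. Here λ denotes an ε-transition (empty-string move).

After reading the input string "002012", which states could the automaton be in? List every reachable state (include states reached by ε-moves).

{q0, q1, q2, q3, q4}

Start: ε-closure({q0}) = {q0, q4}.
Read '0': {q0, q4} → {q0, q2, q4}.
Read '0': {q0, q2, q4} → {q0, q2, q4}.
Read '2': {q0, q2, q4} → {q0, q1, q2, q3, q4}.
Read '0': {q0, q1, q2, q3, q4} → {q0, q2, q3, q4}.
Read '1': {q0, q2, q3, q4} → {q0, q2, q4}.
Read '2': {q0, q2, q4} → {q0, q1, q2, q3, q4}.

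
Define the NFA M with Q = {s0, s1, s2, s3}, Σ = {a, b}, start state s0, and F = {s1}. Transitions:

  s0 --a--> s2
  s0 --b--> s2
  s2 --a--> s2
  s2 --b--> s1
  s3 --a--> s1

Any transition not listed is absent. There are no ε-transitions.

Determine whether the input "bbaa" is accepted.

Start in {s0}.
Read 'b': {s0} → {s2}.
Read 'b': {s2} → {s1}.
Read 'a': {s1} → ∅.
The set is empty and remains empty for the remaining 1 symbol.
The final set ∅ contains no accepting state.

No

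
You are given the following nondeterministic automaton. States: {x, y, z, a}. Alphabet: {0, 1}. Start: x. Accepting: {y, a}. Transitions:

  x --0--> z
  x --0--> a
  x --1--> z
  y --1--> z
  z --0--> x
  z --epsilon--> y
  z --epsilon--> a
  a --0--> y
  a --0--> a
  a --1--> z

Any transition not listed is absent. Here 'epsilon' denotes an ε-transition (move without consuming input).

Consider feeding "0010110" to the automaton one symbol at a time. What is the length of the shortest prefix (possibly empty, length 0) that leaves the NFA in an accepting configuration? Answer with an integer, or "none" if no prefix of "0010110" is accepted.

Start in {x}.
Read '0': x→{z, a}; union {z, a}; ε-closure = {y, z, a}.
None of the earlier sets intersect F, but {y, z, a} does.

1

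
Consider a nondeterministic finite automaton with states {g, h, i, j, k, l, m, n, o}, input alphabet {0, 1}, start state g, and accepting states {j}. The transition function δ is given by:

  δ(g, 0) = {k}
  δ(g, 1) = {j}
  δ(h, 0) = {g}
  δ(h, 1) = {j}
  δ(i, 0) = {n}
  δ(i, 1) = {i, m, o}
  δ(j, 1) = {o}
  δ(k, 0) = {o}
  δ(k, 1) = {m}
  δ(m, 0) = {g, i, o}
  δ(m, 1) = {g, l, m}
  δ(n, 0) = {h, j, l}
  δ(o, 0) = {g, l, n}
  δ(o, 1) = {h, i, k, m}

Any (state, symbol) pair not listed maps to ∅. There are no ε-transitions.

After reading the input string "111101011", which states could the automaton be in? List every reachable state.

{g, h, i, j, k, l, m, o}

Start in {g}.
Read '1': g→{j}; now {j}.
Read '1': j→{o}; now {o}.
Read '1': o→{h, i, k, m}; now {h, i, k, m}.
Read '1': h→{j}, i→{i, m, o}, k→{m}, m→{g, l, m}; now {g, i, j, l, m, o}.
Read '0': g→{k}, i→{n}, j→∅, l→∅, m→{g, i, o}, o→{g, l, n}; now {g, i, k, l, n, o}.
Read '1': g→{j}, i→{i, m, o}, k→{m}, l→∅, n→∅, o→{h, i, k, m}; now {h, i, j, k, m, o}.
Read '0': h→{g}, i→{n}, j→∅, k→{o}, m→{g, i, o}, o→{g, l, n}; now {g, i, l, n, o}.
Read '1': g→{j}, i→{i, m, o}, l→∅, n→∅, o→{h, i, k, m}; now {h, i, j, k, m, o}.
Read '1': h→{j}, i→{i, m, o}, j→{o}, k→{m}, m→{g, l, m}, o→{h, i, k, m}; now {g, h, i, j, k, l, m, o}.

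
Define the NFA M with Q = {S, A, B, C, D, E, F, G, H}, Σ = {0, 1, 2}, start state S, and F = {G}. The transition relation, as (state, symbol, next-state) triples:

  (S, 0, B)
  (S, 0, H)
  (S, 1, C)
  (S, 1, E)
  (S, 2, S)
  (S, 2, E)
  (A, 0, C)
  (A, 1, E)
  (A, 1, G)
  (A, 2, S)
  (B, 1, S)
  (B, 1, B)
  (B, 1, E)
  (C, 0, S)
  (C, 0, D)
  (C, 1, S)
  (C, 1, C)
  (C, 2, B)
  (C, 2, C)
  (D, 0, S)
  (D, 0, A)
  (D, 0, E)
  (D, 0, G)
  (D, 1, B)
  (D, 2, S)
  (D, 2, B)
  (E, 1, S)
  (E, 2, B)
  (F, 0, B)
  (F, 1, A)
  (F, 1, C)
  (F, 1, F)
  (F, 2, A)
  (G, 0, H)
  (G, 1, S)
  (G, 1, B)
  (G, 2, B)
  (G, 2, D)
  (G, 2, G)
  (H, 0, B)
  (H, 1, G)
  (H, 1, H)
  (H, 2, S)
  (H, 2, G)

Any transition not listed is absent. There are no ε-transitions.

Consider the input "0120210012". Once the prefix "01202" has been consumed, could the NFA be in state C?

No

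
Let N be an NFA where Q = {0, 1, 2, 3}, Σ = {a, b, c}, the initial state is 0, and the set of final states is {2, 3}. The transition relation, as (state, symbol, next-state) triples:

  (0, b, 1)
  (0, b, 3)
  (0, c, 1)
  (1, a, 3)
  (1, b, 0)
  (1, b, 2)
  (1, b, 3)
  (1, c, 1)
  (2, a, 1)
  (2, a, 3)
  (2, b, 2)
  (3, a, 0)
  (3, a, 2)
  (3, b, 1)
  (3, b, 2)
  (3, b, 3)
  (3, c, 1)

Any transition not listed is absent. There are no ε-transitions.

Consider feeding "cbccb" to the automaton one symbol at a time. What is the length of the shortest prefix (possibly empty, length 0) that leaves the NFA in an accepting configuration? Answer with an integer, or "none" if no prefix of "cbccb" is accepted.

Start in {0}.
Read 'c': {0} → {1}.
Read 'b': {1} → {0, 2, 3}.
None of the earlier sets intersect F, but {0, 2, 3} does.

2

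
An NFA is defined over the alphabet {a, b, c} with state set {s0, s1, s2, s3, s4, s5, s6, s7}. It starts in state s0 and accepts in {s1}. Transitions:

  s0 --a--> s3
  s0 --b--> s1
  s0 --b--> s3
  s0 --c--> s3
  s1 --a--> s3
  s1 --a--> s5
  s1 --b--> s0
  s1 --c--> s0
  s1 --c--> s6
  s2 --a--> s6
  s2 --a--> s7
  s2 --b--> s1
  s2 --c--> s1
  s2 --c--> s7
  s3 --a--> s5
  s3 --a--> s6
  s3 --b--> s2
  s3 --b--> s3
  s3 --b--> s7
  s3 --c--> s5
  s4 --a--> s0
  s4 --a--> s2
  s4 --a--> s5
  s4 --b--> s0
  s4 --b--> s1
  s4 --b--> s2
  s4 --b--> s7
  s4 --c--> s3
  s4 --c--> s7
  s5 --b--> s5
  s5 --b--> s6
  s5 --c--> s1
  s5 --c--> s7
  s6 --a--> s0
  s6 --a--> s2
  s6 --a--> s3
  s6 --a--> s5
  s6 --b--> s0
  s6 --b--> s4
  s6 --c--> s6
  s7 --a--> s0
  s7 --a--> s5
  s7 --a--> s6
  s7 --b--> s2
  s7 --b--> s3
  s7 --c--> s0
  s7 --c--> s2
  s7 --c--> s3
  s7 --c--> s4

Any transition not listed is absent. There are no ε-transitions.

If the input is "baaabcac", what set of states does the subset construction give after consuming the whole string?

Start in {s0}.
Read 'b': {s0} → {s1, s3}.
Read 'a': {s1, s3} → {s3, s5, s6}.
Read 'a': {s3, s5, s6} → {s0, s2, s3, s5, s6}.
Read 'a': {s0, s2, s3, s5, s6} → {s0, s2, s3, s5, s6, s7}.
Read 'b': {s0, s2, s3, s5, s6, s7} → {s0, s1, s2, s3, s4, s5, s6, s7}.
Read 'c': {s0, s1, s2, s3, s4, s5, s6, s7} → {s0, s1, s2, s3, s4, s5, s6, s7}.
Read 'a': {s0, s1, s2, s3, s4, s5, s6, s7} → {s0, s2, s3, s5, s6, s7}.
Read 'c': {s0, s2, s3, s5, s6, s7} → {s0, s1, s2, s3, s4, s5, s6, s7}.

{s0, s1, s2, s3, s4, s5, s6, s7}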